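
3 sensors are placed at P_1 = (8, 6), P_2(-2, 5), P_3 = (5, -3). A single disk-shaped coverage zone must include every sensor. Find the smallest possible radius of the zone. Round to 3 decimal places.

5.825

Side lengths²: P_1P_2² = 101, P_1P_3² = 90, P_2P_3² = 113.
Since P_2P_3² = 113 < 101 + 90 = 191, the triangle is acute, so the smallest enclosing circle is the circumcircle.
Circumcentre = (191/58, 149/58), r² = 57065/1682.
r = √(57065/1682) ≈ 5.825.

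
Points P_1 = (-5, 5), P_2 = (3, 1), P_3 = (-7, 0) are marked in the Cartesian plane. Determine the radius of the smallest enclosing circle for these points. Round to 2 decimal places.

5.04

Side lengths²: P_1P_2² = 80, P_1P_3² = 29, P_2P_3² = 101.
Since P_2P_3² = 101 < 80 + 29 = 109, the triangle is acute, so the smallest enclosing circle is the circumcircle.
Circumcentre = (-49/24, 11/12), r² = 14645/576.
r = √(14645/576) ≈ 5.04.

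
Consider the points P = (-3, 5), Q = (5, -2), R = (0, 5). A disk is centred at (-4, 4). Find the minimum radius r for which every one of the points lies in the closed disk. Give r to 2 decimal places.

10.82

The required radius is the distance from (-4, 4) to the farthest point.
Squared distances: 2, 117, 17.
Maximum is 117, attained at Q.
r = √117 ≈ 10.82.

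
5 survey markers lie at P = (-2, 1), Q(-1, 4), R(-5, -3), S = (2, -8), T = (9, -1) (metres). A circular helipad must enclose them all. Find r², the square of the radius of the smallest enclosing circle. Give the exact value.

50

The farthest pair is R–T with squared distance 200. The circle on this segment as diameter has centre (2, -2) and r² = 200/4 = 50.
Check P: distance² to centre = 25 ≤ 50, so it lies inside.
All remaining points lie in this disk, and no smaller disk contains both endpoints, so this is the minimum enclosing circle.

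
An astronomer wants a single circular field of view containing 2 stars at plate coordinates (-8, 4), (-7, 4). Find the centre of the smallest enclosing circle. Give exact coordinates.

The smallest circle enclosing two points has them as diameter endpoints.
Centre = midpoint = (-7.5, 4); r² = |(-8, 4)−(-7, 4)|²/4 = 1/4 = 0.25.
Centre = (-7.5, 4).

(-7.5, 4)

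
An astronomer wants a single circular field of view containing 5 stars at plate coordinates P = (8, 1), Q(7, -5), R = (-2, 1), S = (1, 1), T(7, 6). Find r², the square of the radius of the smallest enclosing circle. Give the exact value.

By Welzl's lemma the MEC is supported by two points (diametrically opposite) or three points (on a circumcircle).
The minimum enclosing circle is determined by three boundary points: Q, R, T.
Their circumcentre is (25/6, 0.5) with r² = 689/18.
The farthest remaining point P is at distance² 269/18 ≤ 689/18.

689/18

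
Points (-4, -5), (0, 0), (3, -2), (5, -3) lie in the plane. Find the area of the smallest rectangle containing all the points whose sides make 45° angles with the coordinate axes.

44

In coordinates u = x + y, v = x − y the rectangle is axis-aligned; the map (x,y)→(u,v) scales areas by 2.
u-values: -9, 0, 1, 2; range = 2 − (-9) = 11.
v-values: 1, 0, 5, 8; range = 8 − 0 = 8.
Area = (11 × 8) / 2 = 44.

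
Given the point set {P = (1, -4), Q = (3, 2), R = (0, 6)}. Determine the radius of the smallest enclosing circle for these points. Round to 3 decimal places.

Side lengths²: PQ² = 40, PR² = 101, QR² = 25.
Since PR² = 101 ≥ 40 + 25 = 65, the angle opposite PR is not acute, so the smallest enclosing circle has PR as diameter.
Centre = midpoint of PR = (0.5, 1), r² = 101/4 = 25.25.
r = √(25.25) ≈ 5.025.

5.025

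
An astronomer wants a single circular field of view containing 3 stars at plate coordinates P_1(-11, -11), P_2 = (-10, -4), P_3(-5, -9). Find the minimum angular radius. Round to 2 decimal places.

3.95

Side lengths²: P_1P_2² = 50, P_1P_3² = 40, P_2P_3² = 50.
Since P_2P_3² = 50 < 50 + 40 = 90, the triangle is acute, so the smallest enclosing circle is the circumcircle.
Circumcentre = (-8.75, -7.75), r² = 15.625.
r = √(15.625) ≈ 3.95.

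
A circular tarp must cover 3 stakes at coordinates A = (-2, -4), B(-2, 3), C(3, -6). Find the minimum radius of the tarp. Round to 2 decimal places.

5.15

Side lengths²: AB² = 49, AC² = 29, BC² = 106.
Since BC² = 106 ≥ 49 + 29 = 78, the angle opposite BC is not acute, so the smallest enclosing circle has BC as diameter.
Centre = midpoint of BC = (0.5, -1.5), r² = 106/4 = 26.5.
r = √(26.5) ≈ 5.15.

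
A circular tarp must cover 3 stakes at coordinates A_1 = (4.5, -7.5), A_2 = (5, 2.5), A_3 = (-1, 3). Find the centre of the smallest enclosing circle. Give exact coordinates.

Side lengths²: A_1A_2² = 100.25, A_1A_3² = 140.5, A_2A_3² = 36.25.
Since A_1A_3² = 140.5 ≥ 100.25 + 36.25 = 136.5, the angle opposite A_1A_3 is not acute, so the smallest enclosing circle has A_1A_3 as diameter.
Centre = midpoint of A_1A_3 = (1.75, -2.25), r² = 140.5/4 = 35.125.
Centre = (1.75, -2.25).

(1.75, -2.25)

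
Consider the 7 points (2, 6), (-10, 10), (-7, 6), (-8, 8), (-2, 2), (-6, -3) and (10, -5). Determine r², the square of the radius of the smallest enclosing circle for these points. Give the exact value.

156.25

The farthest pair is (-10, 10)–(10, -5) with squared distance 625. The circle on this segment as diameter has centre (0, 2.5) and r² = 625/4 = 156.25.
Check (2, 6): distance² to centre = 16.25 ≤ 156.25, so it lies inside.
All remaining points lie in this disk, and no smaller disk contains both endpoints, so this is the minimum enclosing circle.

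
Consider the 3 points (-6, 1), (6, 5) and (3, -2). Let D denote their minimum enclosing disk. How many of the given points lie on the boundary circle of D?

Call the three points A, B, C in the order given.
Side lengths²: AB² = 160, AC² = 90, BC² = 58.
Since AB² = 160 ≥ 90 + 58 = 148, the angle opposite AB is not acute, so the smallest enclosing circle has AB as diameter.
Centre = midpoint of AB = (0, 3), r² = 160/4 = 40.
The points at distance exactly r from the centre are (-6, 1), (6, 5) — 2 points.

2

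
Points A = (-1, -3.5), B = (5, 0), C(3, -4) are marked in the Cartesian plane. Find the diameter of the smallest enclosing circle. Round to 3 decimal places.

Side lengths²: AB² = 48.25, AC² = 16.25, BC² = 20.
Since AB² = 48.25 ≥ 20 + 16.25 = 36.25, the angle opposite AB is not acute, so the smallest enclosing circle has AB as diameter.
Centre = midpoint of AB = (2, -1.75), r² = 48.25/4 = 12.0625.
Diameter = 2r = 2√(12.0625) ≈ 6.946.

6.946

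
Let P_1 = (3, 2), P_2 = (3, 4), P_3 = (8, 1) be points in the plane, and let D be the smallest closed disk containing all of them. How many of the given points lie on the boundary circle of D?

Side lengths²: P_1P_2² = 4, P_1P_3² = 26, P_2P_3² = 34.
Since P_2P_3² = 34 ≥ 26 + 4 = 30, the angle opposite P_2P_3 is not acute, so the smallest enclosing circle has P_2P_3 as diameter.
Centre = midpoint of P_2P_3 = (5.5, 2.5), r² = 34/4 = 8.5.
The points at distance exactly r from the centre are P_2, P_3 — 2 points.

2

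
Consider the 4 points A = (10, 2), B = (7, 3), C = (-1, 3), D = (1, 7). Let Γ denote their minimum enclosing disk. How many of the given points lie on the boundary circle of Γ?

The minimum enclosing circle is determined by three boundary points: A, C, D.
Their circumcentre is (104/23, 63/23) with r² = 16165/529.
The farthest remaining point B is at distance² 3285/529 ≤ 16165/529.
The points at distance exactly r from the centre are A, C, D — 3 points.

3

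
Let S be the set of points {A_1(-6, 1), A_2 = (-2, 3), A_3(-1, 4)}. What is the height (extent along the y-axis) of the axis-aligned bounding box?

max y = 4, min y = 1, so height = 3.

3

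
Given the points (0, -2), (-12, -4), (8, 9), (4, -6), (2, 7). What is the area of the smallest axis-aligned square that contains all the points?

400

The bounding box has width 20 and height 15.
An axis-aligned square enclosing the set must have side ≥ max(width, height).
So the minimum side is max(20, 15) = 20.
Area = 20² = 400.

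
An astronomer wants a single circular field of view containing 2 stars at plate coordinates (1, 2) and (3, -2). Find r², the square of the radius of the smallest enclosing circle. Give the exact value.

The smallest circle enclosing two points has them as diameter endpoints.
Centre = midpoint = (2, 0); r² = |(1, 2)−(3, -2)|²/4 = 20/4 = 5.

5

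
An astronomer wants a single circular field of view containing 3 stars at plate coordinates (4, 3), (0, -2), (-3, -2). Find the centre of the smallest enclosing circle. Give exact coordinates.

(0.5, 0.5)

Call the three points A, B, C in the order given.
Side lengths²: AB² = 41, AC² = 74, BC² = 9.
Since AC² = 74 ≥ 41 + 9 = 50, the angle opposite AC is not acute, so the smallest enclosing circle has AC as diameter.
Centre = midpoint of AC = (0.5, 0.5), r² = 74/4 = 18.5.
Centre = (0.5, 0.5).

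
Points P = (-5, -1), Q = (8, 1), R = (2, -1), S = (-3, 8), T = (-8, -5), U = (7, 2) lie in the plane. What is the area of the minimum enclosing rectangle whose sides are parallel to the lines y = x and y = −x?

In coordinates u = x + y, v = x − y the rectangle is axis-aligned; the map (x,y)→(u,v) scales areas by 2.
u-values: -6, 9, 1, 5, -13, 9; range = 9 − (-13) = 22.
v-values: -4, 7, 3, -11, -3, 5; range = 7 − (-11) = 18.
Area = (22 × 18) / 2 = 198.

198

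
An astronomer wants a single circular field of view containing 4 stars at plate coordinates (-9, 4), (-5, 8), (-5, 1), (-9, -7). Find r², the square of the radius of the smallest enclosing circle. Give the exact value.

60.25

By Welzl's lemma the MEC is supported by two points (diametrically opposite) or three points (on a circumcircle).
The farthest pair is (-5, 8)–(-9, -7) with squared distance 241. The circle on this segment as diameter has centre (-7, 0.5) and r² = 241/4 = 60.25.
Check (-9, 4): distance² to centre = 16.25 ≤ 60.25, so it lies inside.
All remaining points lie in this disk, and no smaller disk contains both endpoints, so this is the minimum enclosing circle.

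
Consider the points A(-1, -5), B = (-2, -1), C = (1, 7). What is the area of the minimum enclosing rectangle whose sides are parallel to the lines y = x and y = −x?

70

In coordinates u = x + y, v = x − y the rectangle is axis-aligned; the map (x,y)→(u,v) scales areas by 2.
u-values: -6, -3, 8; range = 8 − (-6) = 14.
v-values: 4, -1, -6; range = 4 − (-6) = 10.
Area = (14 × 10) / 2 = 70.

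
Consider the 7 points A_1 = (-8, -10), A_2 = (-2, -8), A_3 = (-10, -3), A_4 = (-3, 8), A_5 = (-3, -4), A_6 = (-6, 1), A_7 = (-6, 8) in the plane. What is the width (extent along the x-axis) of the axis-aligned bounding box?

max x = -2, min x = -10, so width = 8.

8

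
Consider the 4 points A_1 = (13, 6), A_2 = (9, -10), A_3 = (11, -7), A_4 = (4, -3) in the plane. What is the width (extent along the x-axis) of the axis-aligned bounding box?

9

max x = 13, min x = 4, so width = 9.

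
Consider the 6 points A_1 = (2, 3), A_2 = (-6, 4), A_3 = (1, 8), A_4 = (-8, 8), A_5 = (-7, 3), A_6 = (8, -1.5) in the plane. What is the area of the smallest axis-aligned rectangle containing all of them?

x ranges over [-8, 8], width 16.
y ranges over [-1.5, 8], height 9.5.
Area = 16 × 9.5 = 152.

152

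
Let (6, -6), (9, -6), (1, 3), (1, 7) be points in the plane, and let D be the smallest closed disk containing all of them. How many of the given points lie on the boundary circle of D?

By Welzl's lemma the MEC is supported by two points (diametrically opposite) or three points (on a circumcircle).
The farthest pair is (9, -6)–(1, 7) with squared distance 233. The circle on this segment as diameter has centre (5, 0.5) and r² = 233/4 = 58.25.
Check (6, -6): distance² to centre = 43.25 ≤ 58.25, so it lies inside.
All remaining points lie in this disk, and no smaller disk contains both endpoints, so this is the minimum enclosing circle.
The points at distance exactly r from the centre are (9, -6), (1, 7) — 2 points.

2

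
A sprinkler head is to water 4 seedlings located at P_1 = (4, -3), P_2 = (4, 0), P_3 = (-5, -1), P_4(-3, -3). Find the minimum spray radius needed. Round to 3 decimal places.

By Welzl's lemma the MEC is supported by two points (diametrically opposite) or three points (on a circumcircle).
The minimum enclosing circle is determined by three boundary points: P_1, P_2, P_3.
Their circumcentre is (-7/18, -1.5) with r² = 3485/162.
The farthest remaining point P_4 is at distance² 1469/162 ≤ 3485/162.
r = √(3485/162) ≈ 4.638.

4.638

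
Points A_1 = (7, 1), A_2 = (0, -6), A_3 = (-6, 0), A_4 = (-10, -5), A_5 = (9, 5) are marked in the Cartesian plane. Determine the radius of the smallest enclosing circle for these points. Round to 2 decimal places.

A smallest enclosing disk is always determined by at most three of the input points on its boundary.
The farthest pair is A_4–A_5 with squared distance 461. The circle on this segment as diameter has centre (-0.5, 0) and r² = 461/4 = 115.25.
Check A_1: distance² to centre = 57.25 ≤ 115.25, so it lies inside.
All remaining points lie in this disk, and no smaller disk contains both endpoints, so this is the minimum enclosing circle.
r = √(115.25) ≈ 10.74.

10.74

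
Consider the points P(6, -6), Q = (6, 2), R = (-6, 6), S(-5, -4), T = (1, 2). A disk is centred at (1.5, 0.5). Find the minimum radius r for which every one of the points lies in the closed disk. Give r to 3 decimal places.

9.301

The required radius is the distance from (1.5, 0.5) to the farthest point.
Squared distances: 62.5, 22.5, 86.5, 62.5, 2.5.
Maximum is 86.5, attained at R.
r = √(86.5) ≈ 9.301.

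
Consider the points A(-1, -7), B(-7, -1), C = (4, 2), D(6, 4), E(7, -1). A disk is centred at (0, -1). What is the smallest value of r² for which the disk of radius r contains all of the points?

61

The required radius is the distance from (0, -1) to the farthest point.
Squared distances: 37, 49, 25, 61, 49.
Maximum is 61, attained at D.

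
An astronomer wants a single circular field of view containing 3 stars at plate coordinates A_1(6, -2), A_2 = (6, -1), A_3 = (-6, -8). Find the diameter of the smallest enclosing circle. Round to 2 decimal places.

Side lengths²: A_1A_2² = 1, A_1A_3² = 180, A_2A_3² = 193.
Since A_2A_3² = 193 ≥ 180 + 1 = 181, the angle opposite A_2A_3 is not acute, so the smallest enclosing circle has A_2A_3 as diameter.
Centre = midpoint of A_2A_3 = (0, -4.5), r² = 193/4 = 48.25.
Diameter = 2r = 2√(48.25) ≈ 13.89.

13.89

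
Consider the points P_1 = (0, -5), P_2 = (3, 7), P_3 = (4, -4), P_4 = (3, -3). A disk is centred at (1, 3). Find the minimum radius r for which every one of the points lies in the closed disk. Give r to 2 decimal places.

8.06

The required radius is the distance from (1, 3) to the farthest point.
Squared distances: 65, 20, 58, 40.
Maximum is 65, attained at P_1.
r = √65 ≈ 8.06.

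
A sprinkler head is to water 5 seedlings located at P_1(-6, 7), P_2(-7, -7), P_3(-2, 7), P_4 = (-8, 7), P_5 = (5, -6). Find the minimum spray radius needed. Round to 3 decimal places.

The minimum enclosing circle of a finite set is fixed by two of the points (as a diameter) or three (as a circumcircle).
The minimum enclosing circle is determined by three boundary points: P_2, P_4, P_5.
Their circumcentre is (-41/26, 11/26) with r² = 28565/338.
The farthest remaining point P_1 is at distance² 21233/338 ≤ 28565/338.
r = √(28565/338) ≈ 9.193.

9.193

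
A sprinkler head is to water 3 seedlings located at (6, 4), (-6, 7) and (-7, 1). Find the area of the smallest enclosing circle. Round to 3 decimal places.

140.696

Call the three points A, B, C in the order given.
Side lengths²: AB² = 153, AC² = 178, BC² = 37.
Since AC² = 178 < 153 + 37 = 190, the triangle is acute, so the smallest enclosing circle is the circumcircle.
Circumcentre = (-0.62, 3.02), r² = 44.7848.
Area = π·r² = π·44.7848 ≈ 140.696.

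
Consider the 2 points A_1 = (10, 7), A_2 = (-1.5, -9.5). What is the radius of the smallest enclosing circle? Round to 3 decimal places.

10.056

The smallest circle enclosing two points has them as diameter endpoints.
Centre = midpoint = (4.25, -1.25); r² = |A_1A_2|²/4 = 404.5/4 = 101.125.
r = √(101.125) ≈ 10.056.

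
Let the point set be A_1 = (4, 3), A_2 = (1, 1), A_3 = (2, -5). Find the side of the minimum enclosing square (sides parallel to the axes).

The bounding box has width 3 and height 8.
An axis-aligned square enclosing the set must have side ≥ max(width, height).
So the minimum side is max(3, 8) = 8.

8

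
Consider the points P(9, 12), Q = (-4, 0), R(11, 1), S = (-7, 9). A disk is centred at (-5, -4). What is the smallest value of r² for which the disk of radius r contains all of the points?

452

The required radius is the distance from (-5, -4) to the farthest point.
Squared distances: 452, 17, 281, 173.
Maximum is 452, attained at P.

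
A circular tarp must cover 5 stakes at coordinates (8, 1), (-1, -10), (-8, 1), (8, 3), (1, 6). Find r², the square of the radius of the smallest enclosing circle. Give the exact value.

By Welzl's lemma the MEC is supported by two points (diametrically opposite) or three points (on a circumcircle).
The minimum enclosing circle is determined by three boundary points: (-1, -10), (-8, 1), (8, 3).
Their circumcentre is (8/19, -26/19) with r² = 27625/361.
The farthest remaining point (8, 1) is at distance² 22761/361 ≤ 27625/361.

27625/361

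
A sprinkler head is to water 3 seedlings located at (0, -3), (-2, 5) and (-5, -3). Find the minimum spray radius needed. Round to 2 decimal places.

Call the three points A, B, C in the order given.
Side lengths²: AB² = 68, AC² = 25, BC² = 73.
Since BC² = 73 < 68 + 25 = 93, the triangle is acute, so the smallest enclosing circle is the circumcircle.
Circumcentre = (-2.5, 0.625), r² = 19.390625.
r = √(19.390625) ≈ 4.40.

4.40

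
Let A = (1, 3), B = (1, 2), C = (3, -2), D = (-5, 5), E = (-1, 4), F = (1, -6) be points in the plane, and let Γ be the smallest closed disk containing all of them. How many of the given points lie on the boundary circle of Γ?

A smallest enclosing disk is always determined by at most three of the input points on its boundary.
The farthest pair is D–F with squared distance 157. The circle on this segment as diameter has centre (-2, -0.5) and r² = 157/4 = 39.25.
Check A: distance² to centre = 21.25 ≤ 39.25, so it lies inside.
All remaining points lie in this disk, and no smaller disk contains both endpoints, so this is the minimum enclosing circle.
The points at distance exactly r from the centre are D, F — 2 points.

2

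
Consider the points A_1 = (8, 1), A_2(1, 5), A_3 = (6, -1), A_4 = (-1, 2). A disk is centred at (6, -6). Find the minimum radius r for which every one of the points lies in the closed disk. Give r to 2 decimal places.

The required radius is the distance from (6, -6) to the farthest point.
Squared distances: 53, 146, 25, 113.
Maximum is 146, attained at A_2.
r = √146 ≈ 12.08.

12.08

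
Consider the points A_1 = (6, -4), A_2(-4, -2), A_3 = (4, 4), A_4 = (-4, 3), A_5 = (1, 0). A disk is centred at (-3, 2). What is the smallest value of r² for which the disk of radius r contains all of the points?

The required radius is the distance from (-3, 2) to the farthest point.
Squared distances: 117, 17, 53, 2, 20.
Maximum is 117, attained at A_1.

117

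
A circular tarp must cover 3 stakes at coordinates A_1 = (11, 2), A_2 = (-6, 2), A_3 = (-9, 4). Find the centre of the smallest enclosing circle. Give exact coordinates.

(1, 3)

Side lengths²: A_1A_2² = 289, A_1A_3² = 404, A_2A_3² = 13.
Since A_1A_3² = 404 ≥ 289 + 13 = 302, the angle opposite A_1A_3 is not acute, so the smallest enclosing circle has A_1A_3 as diameter.
Centre = midpoint of A_1A_3 = (1, 3), r² = 404/4 = 101.
Centre = (1, 3).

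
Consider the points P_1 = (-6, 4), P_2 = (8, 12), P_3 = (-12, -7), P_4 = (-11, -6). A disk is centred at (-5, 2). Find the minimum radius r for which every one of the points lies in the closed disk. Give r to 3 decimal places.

The required radius is the distance from (-5, 2) to the farthest point.
Squared distances: 5, 269, 130, 100.
Maximum is 269, attained at P_2.
r = √269 ≈ 16.401.

16.401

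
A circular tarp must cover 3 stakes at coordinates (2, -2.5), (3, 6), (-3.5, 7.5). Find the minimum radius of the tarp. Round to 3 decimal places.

Call the three points A, B, C in the order given.
Side lengths²: AB² = 73.25, AC² = 130.25, BC² = 44.5.
Since AC² = 130.25 ≥ 73.25 + 44.5 = 117.75, the angle opposite AC is not acute, so the smallest enclosing circle has AC as diameter.
Centre = midpoint of AC = (-0.75, 2.5), r² = 130.25/4 = 32.5625.
r = √(32.5625) ≈ 5.706.

5.706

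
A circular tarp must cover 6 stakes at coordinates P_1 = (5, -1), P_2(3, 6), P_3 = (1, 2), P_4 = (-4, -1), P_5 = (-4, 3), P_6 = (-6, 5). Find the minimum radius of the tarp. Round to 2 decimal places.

6.26

By Welzl's lemma the MEC is supported by two points (diametrically opposite) or three points (on a circumcircle).
The farthest pair is P_1–P_6 with squared distance 157. The circle on this segment as diameter has centre (-0.5, 2) and r² = 157/4 = 39.25.
Check P_2: distance² to centre = 28.25 ≤ 39.25, so it lies inside.
All remaining points lie in this disk, and no smaller disk contains both endpoints, so this is the minimum enclosing circle.
r = √(39.25) ≈ 6.26.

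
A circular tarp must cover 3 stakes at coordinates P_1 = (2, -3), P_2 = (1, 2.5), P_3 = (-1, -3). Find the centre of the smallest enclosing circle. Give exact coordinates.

(0.5, -19/44)

Side lengths²: P_1P_2² = 31.25, P_1P_3² = 9, P_2P_3² = 34.25.
Since P_2P_3² = 34.25 < 31.25 + 9 = 40.25, the triangle is acute, so the smallest enclosing circle is the circumcircle.
Circumcentre = (0.5, -19/44), r² = 17125/1936.
Centre = (0.5, -19/44).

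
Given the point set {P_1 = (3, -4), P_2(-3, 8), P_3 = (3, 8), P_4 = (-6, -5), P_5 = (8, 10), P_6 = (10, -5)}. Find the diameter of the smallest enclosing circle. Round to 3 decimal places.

20.700

A smallest enclosing disk is always determined by at most three of the input points on its boundary.
The minimum enclosing circle is determined by three boundary points: P_4, P_5, P_6.
Their circumcentre is (2, 47/30) with r² = 96409/900.
The farthest remaining point P_2 is at distance² 59749/900 ≤ 96409/900.
Diameter = 2r = 2√(96409/900) ≈ 20.700.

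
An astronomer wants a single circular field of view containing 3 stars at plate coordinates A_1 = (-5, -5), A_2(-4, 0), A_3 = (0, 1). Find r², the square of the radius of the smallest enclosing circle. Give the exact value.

Side lengths²: A_1A_2² = 26, A_1A_3² = 61, A_2A_3² = 17.
Since A_1A_3² = 61 ≥ 26 + 17 = 43, the angle opposite A_1A_3 is not acute, so the smallest enclosing circle has A_1A_3 as diameter.
Centre = midpoint of A_1A_3 = (-2.5, -2), r² = 61/4 = 15.25.

15.25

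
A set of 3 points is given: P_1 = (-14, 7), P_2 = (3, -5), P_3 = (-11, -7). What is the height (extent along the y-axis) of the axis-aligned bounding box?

14

max y = 7, min y = -7, so height = 14.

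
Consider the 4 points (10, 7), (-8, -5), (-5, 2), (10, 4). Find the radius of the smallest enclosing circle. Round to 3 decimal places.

The minimum enclosing circle of a finite set is fixed by two of the points (as a diameter) or three (as a circumcircle).
The farthest pair is (10, 7)–(-8, -5) with squared distance 468. The circle on this segment as diameter has centre (1, 1) and r² = 468/4 = 117.
Check (-5, 2): distance² to centre = 37 ≤ 117, so it lies inside.
All remaining points lie in this disk, and no smaller disk contains both endpoints, so this is the minimum enclosing circle.
r = √117 ≈ 10.817.

10.817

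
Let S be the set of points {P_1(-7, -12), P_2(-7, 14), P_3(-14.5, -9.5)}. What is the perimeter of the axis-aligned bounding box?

Width = max x − min x = -7 − (-14.5) = 7.5.
Height = max y − min y = 14 − (-12) = 26.
Perimeter = 2(7.5 + 26) = 67.

67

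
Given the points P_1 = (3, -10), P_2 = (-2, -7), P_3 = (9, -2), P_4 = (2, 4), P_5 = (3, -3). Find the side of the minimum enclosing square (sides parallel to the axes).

The bounding box has width 11 and height 14.
An axis-aligned square enclosing the set must have side ≥ max(width, height).
So the minimum side is max(11, 14) = 14.

14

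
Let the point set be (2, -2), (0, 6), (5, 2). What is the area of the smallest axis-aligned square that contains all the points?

The bounding box has width 5 and height 8.
An axis-aligned square enclosing the set must have side ≥ max(width, height).
So the minimum side is max(5, 8) = 8.
Area = 8² = 64.

64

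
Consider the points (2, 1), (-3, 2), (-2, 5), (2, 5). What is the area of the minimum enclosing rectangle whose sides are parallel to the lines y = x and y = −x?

32

In coordinates u = x + y, v = x − y the rectangle is axis-aligned; the map (x,y)→(u,v) scales areas by 2.
u-values: 3, -1, 3, 7; range = 7 − (-1) = 8.
v-values: 1, -5, -7, -3; range = 1 − (-7) = 8.
Area = (8 × 8) / 2 = 32.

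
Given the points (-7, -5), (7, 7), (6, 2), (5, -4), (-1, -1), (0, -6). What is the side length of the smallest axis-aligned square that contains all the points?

The bounding box has width 14 and height 13.
An axis-aligned square enclosing the set must have side ≥ max(width, height).
So the minimum side is max(14, 13) = 14.

14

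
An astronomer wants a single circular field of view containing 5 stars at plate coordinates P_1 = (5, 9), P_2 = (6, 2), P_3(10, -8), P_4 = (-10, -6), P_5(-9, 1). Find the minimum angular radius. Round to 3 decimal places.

11.448

The minimum enclosing circle is determined by three boundary points: P_1, P_3, P_4.
Their circumcentre is (6/11, -17/11) with r² = 15857/121.
The farthest remaining point P_5 is at distance² 11809/121 ≤ 15857/121.
r = √(15857/121) ≈ 11.448.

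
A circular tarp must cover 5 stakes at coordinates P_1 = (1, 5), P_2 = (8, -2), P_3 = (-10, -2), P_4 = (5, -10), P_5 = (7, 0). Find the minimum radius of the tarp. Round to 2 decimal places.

The minimum enclosing circle is determined by three boundary points: P_2, P_3, P_4.
Their circumcentre is (-1, -3.1875) with r² = 82.41015625.
The farthest remaining point P_5 is at distance² 74.16015625 ≤ 82.41015625.
r = √(82.41015625) ≈ 9.08.

9.08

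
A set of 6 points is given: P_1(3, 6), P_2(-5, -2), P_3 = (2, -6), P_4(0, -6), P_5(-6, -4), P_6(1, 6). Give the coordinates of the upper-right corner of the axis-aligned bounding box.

(3, 6)

x-range [-6, 3], y-range [-6, 6].
The upper-right corner is (3, 6).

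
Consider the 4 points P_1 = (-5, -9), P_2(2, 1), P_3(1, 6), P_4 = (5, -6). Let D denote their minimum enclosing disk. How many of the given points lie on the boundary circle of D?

A smallest enclosing disk is always determined by at most three of the input points on its boundary.
The minimum enclosing circle is determined by three boundary points: P_1, P_3, P_4.
Their circumcentre is (-39/22, -35/22) with r² = 15805/242.
The farthest remaining point P_2 is at distance² 5069/242 ≤ 15805/242.
The points at distance exactly r from the centre are P_1, P_3, P_4 — 3 points.

3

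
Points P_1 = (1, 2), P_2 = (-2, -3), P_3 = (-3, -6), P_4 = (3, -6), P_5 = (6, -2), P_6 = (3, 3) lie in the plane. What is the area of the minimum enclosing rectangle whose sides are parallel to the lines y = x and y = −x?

75

In coordinates u = x + y, v = x − y the rectangle is axis-aligned; the map (x,y)→(u,v) scales areas by 2.
u-values: 3, -5, -9, -3, 4, 6; range = 6 − (-9) = 15.
v-values: -1, 1, 3, 9, 8, 0; range = 9 − (-1) = 10.
Area = (15 × 10) / 2 = 75.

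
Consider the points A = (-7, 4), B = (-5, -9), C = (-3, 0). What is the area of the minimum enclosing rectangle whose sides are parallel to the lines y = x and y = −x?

In coordinates u = x + y, v = x − y the rectangle is axis-aligned; the map (x,y)→(u,v) scales areas by 2.
u-values: -3, -14, -3; range = -3 − (-14) = 11.
v-values: -11, 4, -3; range = 4 − (-11) = 15.
Area = (11 × 15) / 2 = 82.5.

82.5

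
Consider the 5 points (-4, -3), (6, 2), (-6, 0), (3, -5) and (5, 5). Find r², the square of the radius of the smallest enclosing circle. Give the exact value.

The minimum enclosing circle of a finite set is fixed by two of the points (as a diameter) or three (as a circumcircle).
The minimum enclosing circle is determined by three boundary points: (-6, 0), (3, -5), (5, 5).
Their circumcentre is (0.3, 0.74) with r² = 40.2376.
The farthest remaining point (6, 2) is at distance² 34.0776 ≤ 40.2376.

40.2376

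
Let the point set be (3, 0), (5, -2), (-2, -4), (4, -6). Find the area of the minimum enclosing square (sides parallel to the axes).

The bounding box has width 7 and height 6.
An axis-aligned square enclosing the set must have side ≥ max(width, height).
So the minimum side is max(7, 6) = 7.
Area = 7² = 49.

49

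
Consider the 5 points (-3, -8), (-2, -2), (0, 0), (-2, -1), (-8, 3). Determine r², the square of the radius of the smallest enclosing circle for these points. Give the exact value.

36.5

By Welzl's lemma the MEC is supported by two points (diametrically opposite) or three points (on a circumcircle).
The farthest pair is (-3, -8)–(-8, 3) with squared distance 146. The circle on this segment as diameter has centre (-5.5, -2.5) and r² = 146/4 = 36.5.
Check (-2, -2): distance² to centre = 12.5 ≤ 36.5, so it lies inside.
All remaining points lie in this disk, and no smaller disk contains both endpoints, so this is the minimum enclosing circle.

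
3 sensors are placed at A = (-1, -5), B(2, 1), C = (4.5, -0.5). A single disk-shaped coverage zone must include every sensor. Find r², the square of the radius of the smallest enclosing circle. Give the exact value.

8585/676

Side lengths²: AB² = 45, AC² = 50.5, BC² = 8.5.
Since AC² = 50.5 < 45 + 8.5 = 53.5, the triangle is acute, so the smallest enclosing circle is the circumcircle.
Circumcentre = (41/26, -33/13), r² = 8585/676.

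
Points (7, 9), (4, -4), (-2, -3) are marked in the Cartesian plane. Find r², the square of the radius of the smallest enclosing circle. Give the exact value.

56.25

Call the three points A, B, C in the order given.
Side lengths²: AB² = 178, AC² = 225, BC² = 37.
Since AC² = 225 ≥ 178 + 37 = 215, the angle opposite AC is not acute, so the smallest enclosing circle has AC as diameter.
Centre = midpoint of AC = (2.5, 3), r² = 225/4 = 56.25.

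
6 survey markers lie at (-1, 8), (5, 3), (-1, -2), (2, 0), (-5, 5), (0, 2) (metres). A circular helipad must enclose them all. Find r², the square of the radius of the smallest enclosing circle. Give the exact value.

The minimum enclosing circle of a finite set is fixed by two of the points (as a diameter) or three (as a circumcircle).
The minimum enclosing circle is determined by three boundary points: (5, 3), (-1, -2), (-5, 5).
Their circumcentre is (-11/62, 193/62) with r² = 51545/1922.
The farthest remaining point (-1, 8) is at distance² 47205/1922 ≤ 51545/1922.

51545/1922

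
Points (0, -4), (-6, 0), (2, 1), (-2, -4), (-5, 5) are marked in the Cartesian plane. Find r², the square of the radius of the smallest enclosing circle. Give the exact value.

By Welzl's lemma the MEC is supported by two points (diametrically opposite) or three points (on a circumcircle).
The farthest pair is (0, -4)–(-5, 5) with squared distance 106. The circle on this segment as diameter has centre (-2.5, 0.5) and r² = 106/4 = 26.5.
Check (-6, 0): distance² to centre = 12.5 ≤ 26.5, so it lies inside.
All remaining points lie in this disk, and no smaller disk contains both endpoints, so this is the minimum enclosing circle.

26.5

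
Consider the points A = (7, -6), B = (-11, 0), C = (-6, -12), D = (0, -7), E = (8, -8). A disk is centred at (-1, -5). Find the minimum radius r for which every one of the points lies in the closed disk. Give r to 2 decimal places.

The required radius is the distance from (-1, -5) to the farthest point.
Squared distances: 65, 125, 74, 5, 90.
Maximum is 125, attained at B.
r = √125 ≈ 11.18.

11.18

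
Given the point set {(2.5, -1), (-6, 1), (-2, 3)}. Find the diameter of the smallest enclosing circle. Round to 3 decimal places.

Call the three points A, B, C in the order given.
Side lengths²: AB² = 76.25, AC² = 36.25, BC² = 20.
Since AB² = 76.25 ≥ 36.25 + 20 = 56.25, the angle opposite AB is not acute, so the smallest enclosing circle has AB as diameter.
Centre = midpoint of AB = (-1.75, 0), r² = 76.25/4 = 19.0625.
Diameter = 2r = 2√(19.0625) ≈ 8.732.

8.732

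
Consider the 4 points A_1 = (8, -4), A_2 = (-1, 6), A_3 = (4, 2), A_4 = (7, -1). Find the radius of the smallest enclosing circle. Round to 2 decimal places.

6.73

A smallest enclosing disk is always determined by at most three of the input points on its boundary.
The farthest pair is A_1–A_2 with squared distance 181. The circle on this segment as diameter has centre (3.5, 1) and r² = 181/4 = 45.25.
Check A_3: distance² to centre = 1.25 ≤ 45.25, so it lies inside.
All remaining points lie in this disk, and no smaller disk contains both endpoints, so this is the minimum enclosing circle.
r = √(45.25) ≈ 6.73.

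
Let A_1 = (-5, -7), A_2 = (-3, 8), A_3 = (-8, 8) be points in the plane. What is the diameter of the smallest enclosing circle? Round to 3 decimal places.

Side lengths²: A_1A_2² = 229, A_1A_3² = 234, A_2A_3² = 25.
Since A_1A_3² = 234 < 229 + 25 = 254, the triangle is acute, so the smallest enclosing circle is the circumcircle.
Circumcentre = (-5.5, 0.7), r² = 59.54.
Diameter = 2r = 2√(59.54) ≈ 15.432.

15.432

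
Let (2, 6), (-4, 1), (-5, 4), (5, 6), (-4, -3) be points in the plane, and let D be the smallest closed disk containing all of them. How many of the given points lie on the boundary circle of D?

A smallest enclosing disk is always determined by at most three of the input points on its boundary.
The farthest pair is (5, 6)–(-4, -3) with squared distance 162. The circle on this segment as diameter has centre (0.5, 1.5) and r² = 162/4 = 40.5.
Check (2, 6): distance² to centre = 22.5 ≤ 40.5, so it lies inside.
All remaining points lie in this disk, and no smaller disk contains both endpoints, so this is the minimum enclosing circle.
The points at distance exactly r from the centre are (5, 6), (-4, -3) — 2 points.

2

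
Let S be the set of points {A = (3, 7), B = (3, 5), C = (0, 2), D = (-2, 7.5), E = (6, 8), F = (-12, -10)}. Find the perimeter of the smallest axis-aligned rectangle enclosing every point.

Width = max x − min x = 6 − (-12) = 18.
Height = max y − min y = 8 − (-10) = 18.
Perimeter = 2(18 + 18) = 72.

72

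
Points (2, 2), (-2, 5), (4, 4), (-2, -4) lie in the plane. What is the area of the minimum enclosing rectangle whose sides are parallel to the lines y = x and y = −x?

In coordinates u = x + y, v = x − y the rectangle is axis-aligned; the map (x,y)→(u,v) scales areas by 2.
u-values: 4, 3, 8, -6; range = 8 − (-6) = 14.
v-values: 0, -7, 0, 2; range = 2 − (-7) = 9.
Area = (14 × 9) / 2 = 63.

63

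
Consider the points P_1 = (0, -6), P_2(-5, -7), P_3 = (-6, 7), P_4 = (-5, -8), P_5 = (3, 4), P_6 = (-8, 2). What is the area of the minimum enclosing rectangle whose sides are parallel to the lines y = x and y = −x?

190

In coordinates u = x + y, v = x − y the rectangle is axis-aligned; the map (x,y)→(u,v) scales areas by 2.
u-values: -6, -12, 1, -13, 7, -6; range = 7 − (-13) = 20.
v-values: 6, 2, -13, 3, -1, -10; range = 6 − (-13) = 19.
Area = (20 × 19) / 2 = 190.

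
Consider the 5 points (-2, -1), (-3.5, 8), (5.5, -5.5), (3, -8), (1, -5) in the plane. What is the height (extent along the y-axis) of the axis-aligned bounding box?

max y = 8, min y = -8, so height = 16.

16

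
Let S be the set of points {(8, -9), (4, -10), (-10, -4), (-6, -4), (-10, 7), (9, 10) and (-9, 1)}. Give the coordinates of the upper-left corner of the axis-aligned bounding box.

(-10, 10)

x-range [-10, 9], y-range [-10, 10].
The upper-left corner is (-10, 10).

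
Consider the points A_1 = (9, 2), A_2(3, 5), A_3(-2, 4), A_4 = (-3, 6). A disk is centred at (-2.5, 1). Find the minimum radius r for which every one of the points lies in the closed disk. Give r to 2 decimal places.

11.54

The required radius is the distance from (-2.5, 1) to the farthest point.
Squared distances: 133.25, 46.25, 9.25, 25.25.
Maximum is 133.25, attained at A_1.
r = √(133.25) ≈ 11.54.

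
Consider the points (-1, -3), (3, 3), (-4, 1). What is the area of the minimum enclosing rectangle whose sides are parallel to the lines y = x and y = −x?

In coordinates u = x + y, v = x − y the rectangle is axis-aligned; the map (x,y)→(u,v) scales areas by 2.
u-values: -4, 6, -3; range = 6 − (-4) = 10.
v-values: 2, 0, -5; range = 2 − (-5) = 7.
Area = (10 × 7) / 2 = 35.

35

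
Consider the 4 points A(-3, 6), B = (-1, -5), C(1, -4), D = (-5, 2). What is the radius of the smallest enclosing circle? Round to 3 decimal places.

5.590

The minimum enclosing circle of a finite set is fixed by two of the points (as a diameter) or three (as a circumcircle).
The farthest pair is A–B with squared distance 125. The circle on this segment as diameter has centre (-2, 0.5) and r² = 125/4 = 31.25.
Check C: distance² to centre = 29.25 ≤ 31.25, so it lies inside.
All remaining points lie in this disk, and no smaller disk contains both endpoints, so this is the minimum enclosing circle.
r = √(31.25) ≈ 5.590.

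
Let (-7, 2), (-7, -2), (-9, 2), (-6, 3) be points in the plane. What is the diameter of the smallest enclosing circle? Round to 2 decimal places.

A smallest enclosing disk is always determined by at most three of the input points on its boundary.
The minimum enclosing circle is determined by three boundary points: (-7, -2), (-9, 2), (-6, 3).
Their circumcentre is (-48/7, 4/7) with r² = 325/49.
The farthest remaining point (-7, 2) is at distance² 101/49 ≤ 325/49.
Diameter = 2r = 2√(325/49) ≈ 5.15.

5.15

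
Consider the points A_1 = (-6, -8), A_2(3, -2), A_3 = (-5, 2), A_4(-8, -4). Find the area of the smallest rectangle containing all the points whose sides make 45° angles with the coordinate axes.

90

In coordinates u = x + y, v = x − y the rectangle is axis-aligned; the map (x,y)→(u,v) scales areas by 2.
u-values: -14, 1, -3, -12; range = 1 − (-14) = 15.
v-values: 2, 5, -7, -4; range = 5 − (-7) = 12.
Area = (15 × 12) / 2 = 90.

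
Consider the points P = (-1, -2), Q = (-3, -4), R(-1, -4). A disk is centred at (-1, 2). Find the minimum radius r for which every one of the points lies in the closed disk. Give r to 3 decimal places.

6.325

The required radius is the distance from (-1, 2) to the farthest point.
Squared distances: 16, 40, 36.
Maximum is 40, attained at Q.
r = √40 ≈ 6.325.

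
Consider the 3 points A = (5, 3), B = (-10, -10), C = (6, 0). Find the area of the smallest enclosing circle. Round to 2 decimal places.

Side lengths²: AB² = 394, AC² = 10, BC² = 356.
Since AB² = 394 ≥ 356 + 10 = 366, the angle opposite AB is not acute, so the smallest enclosing circle has AB as diameter.
Centre = midpoint of AB = (-2.5, -3.5), r² = 394/4 = 98.5.
Area = π·r² = π·98.5 ≈ 309.45.

309.45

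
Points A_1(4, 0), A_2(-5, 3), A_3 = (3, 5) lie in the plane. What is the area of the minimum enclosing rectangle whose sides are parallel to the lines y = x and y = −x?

In coordinates u = x + y, v = x − y the rectangle is axis-aligned; the map (x,y)→(u,v) scales areas by 2.
u-values: 4, -2, 8; range = 8 − (-2) = 10.
v-values: 4, -8, -2; range = 4 − (-8) = 12.
Area = (10 × 12) / 2 = 60.

60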